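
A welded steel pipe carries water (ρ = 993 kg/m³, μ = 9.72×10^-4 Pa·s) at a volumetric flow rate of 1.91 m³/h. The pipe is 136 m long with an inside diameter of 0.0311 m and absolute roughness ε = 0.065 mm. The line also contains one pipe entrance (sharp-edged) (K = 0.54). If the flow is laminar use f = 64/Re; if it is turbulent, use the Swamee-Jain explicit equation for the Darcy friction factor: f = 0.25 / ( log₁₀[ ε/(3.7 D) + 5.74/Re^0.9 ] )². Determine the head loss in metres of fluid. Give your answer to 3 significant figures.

Q = 1.91 m³/h = 1.91/3600 = 0.0005306 m³/s.
Cross-sectional area A = πD²/4 = π(0.0311)²/4 = 0.0007596 m²; mean velocity V = Q/A = 0.0005306/0.0007596 = 0.6984 m/s.
Reynolds number Re = ρVD/μ = 993 · 0.6984 · 0.0311 / 0.000972 = 2.219e+04.
Re > 4000 → turbulent. Relative roughness ε/D = 6.5e-05/0.0311 = 0.00209. Swamee-Jain: f = 0.25/(log₁₀[0.00209/3.7 + 5.74/2.219e+04^0.9])² = 0.25/(log₁₀[0.000565 + 0.000704])² = 0.25/(-2.897)² = 0.02979.
Total minor-loss coefficient ΣK = 1·0.54 = 0.54.
ΔP = [f·L/D + ΣK]·(ρV²/2) = [0.02979·136/0.0311 + 0.54]·(993·0.6984²/2) = [130.3 + 0.54]·242.2 = 3.169e+04 Pa.
Head loss h_f = ΔP/(ρg) = 3.169e+04/(993·9.81) = 3.25 m.

h_f ≈ 3.25 m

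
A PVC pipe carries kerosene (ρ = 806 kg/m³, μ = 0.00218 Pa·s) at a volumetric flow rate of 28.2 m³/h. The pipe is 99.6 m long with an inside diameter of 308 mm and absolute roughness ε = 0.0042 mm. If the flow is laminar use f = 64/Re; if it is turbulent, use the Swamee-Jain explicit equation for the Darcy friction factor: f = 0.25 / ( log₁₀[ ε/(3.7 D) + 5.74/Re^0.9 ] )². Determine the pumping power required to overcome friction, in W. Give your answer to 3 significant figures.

Q = 28.2 m³/h = 28.2/3600 = 0.007833 m³/s.
Cross-sectional area A = πD²/4 = π(0.308)²/4 = 0.07451 m²; mean velocity V = Q/A = 0.007833/0.07451 = 0.1051 m/s.
Reynolds number Re = ρVD/μ = 806 · 0.1051 · 0.308 / 0.00218 = 1.197e+04.
Re > 4000 → turbulent. Relative roughness ε/D = 4.2e-06/0.308 = 1.36e-05. Swamee-Jain: f = 0.25/(log₁₀[1.36e-05/3.7 + 5.74/1.197e+04^0.9])² = 0.25/(log₁₀[3.69e-06 + 0.00123])² = 0.25/(-2.91)² = 0.02952.
Darcy-Weisbach: ΔP = f(L/D)(ρV²/2) = 0.02952·(99.6/0.308)·(806·0.1051²/2) = 0.02952·323.4·4.455 = 42.52 Pa.
Pumping power P = QΔP = 0.007833·42.52 = 0.3331 W = 0.333 W.

P ≈ 0.333 W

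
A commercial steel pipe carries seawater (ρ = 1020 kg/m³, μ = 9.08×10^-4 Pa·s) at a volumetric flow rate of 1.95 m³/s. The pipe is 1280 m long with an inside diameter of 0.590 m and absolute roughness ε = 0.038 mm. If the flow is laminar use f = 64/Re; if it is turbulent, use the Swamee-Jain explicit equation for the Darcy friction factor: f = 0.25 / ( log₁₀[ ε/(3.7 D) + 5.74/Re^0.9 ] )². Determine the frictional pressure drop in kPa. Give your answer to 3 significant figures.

ΔP ≈ 654 kPa

Cross-sectional area A = πD²/4 = π(0.59)²/4 = 0.2734 m²; mean velocity V = Q/A = 1.95/0.2734 = 7.132 m/s.
Reynolds number Re = ρVD/μ = 1020 · 7.132 · 0.59 / 0.000908 = 4.727e+06.
Re > 4000 → turbulent. Relative roughness ε/D = 3.8e-05/0.59 = 6.44e-05. Swamee-Jain: f = 0.25/(log₁₀[6.44e-05/3.7 + 5.74/4.727e+06^0.9])² = 0.25/(log₁₀[1.74e-05 + 5.65e-06])² = 0.25/(-4.637)² = 0.01163.
Darcy-Weisbach: ΔP = f(L/D)(ρV²/2) = 0.01163·(1280/0.59)·(1020·7.132²/2) = 0.01163·2169·2.594e+04 = 6.544e+05 Pa.
ΔP = 6.544e+05 Pa = 654 kPa.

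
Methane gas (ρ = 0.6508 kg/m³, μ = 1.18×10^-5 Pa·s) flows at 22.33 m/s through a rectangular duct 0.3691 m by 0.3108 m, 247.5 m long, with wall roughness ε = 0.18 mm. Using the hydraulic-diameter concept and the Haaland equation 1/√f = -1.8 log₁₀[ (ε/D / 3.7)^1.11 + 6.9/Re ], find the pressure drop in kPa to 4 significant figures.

Hydraulic diameter D_h = 4A/P = 4·(0.3691·0.3108)/(2·(0.3691+0.3108)) = 0.4589/1.36 = 0.3375 m.
Re = ρVD_h/μ = 0.6508·22.33·0.3375/1.18e-05 = 4.156e+05.
ε/D_h = 0.00018/0.3375 = 0.000533; Haaland gives 1/√f = -1.8 log₁₀[5.45e-05+1.66e-05] = 7.467, so f = 0.01794.
ΔP = f(L/D_h)(ρV²/2) = 0.01794·247.5/0.3375·162.3 = 2135 Pa.
ΔP = 2.135 kPa.

ΔP ≈ 2.135 kPa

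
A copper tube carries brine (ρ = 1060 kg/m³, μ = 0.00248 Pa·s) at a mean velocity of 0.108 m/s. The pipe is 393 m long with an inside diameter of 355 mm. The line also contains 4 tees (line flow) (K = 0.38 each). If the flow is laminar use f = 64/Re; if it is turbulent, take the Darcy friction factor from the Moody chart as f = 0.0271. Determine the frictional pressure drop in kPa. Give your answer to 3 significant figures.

ΔP ≈ 0.195 kPa

Reynolds number Re = ρVD/μ = 1060 · 0.108 · 0.355 / 0.00248 = 1.639e+04.
Re > 4000 → turbulent; use the Moody-chart value f = 0.0271.
Total minor-loss coefficient ΣK = 4·0.38 = 1.52.
ΔP = [f·L/D + ΣK]·(ρV²/2) = [0.0271·393/0.355 + 1.52]·(1060·0.108²/2) = [30 + 1.52]·6.182 = 194.9 Pa.
ΔP = 194.9 Pa = 0.195 kPa.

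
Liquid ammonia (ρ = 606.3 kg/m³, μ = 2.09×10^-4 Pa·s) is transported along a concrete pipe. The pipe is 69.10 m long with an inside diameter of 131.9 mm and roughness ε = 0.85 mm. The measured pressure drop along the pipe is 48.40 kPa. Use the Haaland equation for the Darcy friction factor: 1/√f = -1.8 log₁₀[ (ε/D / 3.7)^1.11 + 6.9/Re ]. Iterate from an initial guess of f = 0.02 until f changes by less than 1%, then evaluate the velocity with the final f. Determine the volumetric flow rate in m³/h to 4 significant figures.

Q ≈ 149.6 m³/h

Rearranging Darcy-Weisbach: V = √(2·ΔP·D/(f·L·ρ)). With ε/D = 0.00085/0.1319 = 0.00644, iterate starting from f = 0.02:
  f = 0.02 → V = √(2·4.84e+04·0.1319/(0.02·69.1·606.3)) = 3.904 m/s; Re = ρVD/μ = 1.494e+06; f → 0.03296
  f = 0.03296 → V = 3.041 m/s; Re = 1.164e+06; f → 0.03297
Converged (Δf/f < 1%). With the final f = 0.03297: V = √(2·4.84e+04·0.1319/(0.03297·69.1·606.3)) = 3.04 m/s.
Q = V·A = 3.04·(π/4·0.1319²) = 0.04154 m³/s = 149.6 m³/h.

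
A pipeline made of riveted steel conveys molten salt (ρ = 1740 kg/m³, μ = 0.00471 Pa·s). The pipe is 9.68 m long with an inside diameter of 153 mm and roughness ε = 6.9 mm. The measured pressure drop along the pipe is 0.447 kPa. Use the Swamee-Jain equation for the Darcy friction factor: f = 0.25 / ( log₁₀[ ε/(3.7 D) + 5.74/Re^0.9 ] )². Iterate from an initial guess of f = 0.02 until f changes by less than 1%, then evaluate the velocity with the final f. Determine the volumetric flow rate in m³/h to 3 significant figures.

Q ≈ 22.5 m³/h

Rearranging Darcy-Weisbach: V = √(2·ΔP·D/(f·L·ρ)). With ε/D = 0.0069/0.153 = 0.0451, iterate starting from f = 0.02:
  f = 0.02 → V = √(2·447·0.153/(0.02·9.68·1740)) = 0.6372 m/s; Re = ρVD/μ = 3.602e+04; f → 0.06939
  f = 0.06939 → V = 0.3421 m/s; Re = 1.934e+04; f → 0.07024
  f = 0.07024 → V = 0.34 m/s; Re = 1.922e+04; f → 0.07025
Converged (Δf/f < 1%). With the final f = 0.07025: V = √(2·447·0.153/(0.07025·9.68·1740)) = 0.34 m/s.
Q = V·A = 0.34·(π/4·0.153²) = 0.006251 m³/s = 22.5 m³/h.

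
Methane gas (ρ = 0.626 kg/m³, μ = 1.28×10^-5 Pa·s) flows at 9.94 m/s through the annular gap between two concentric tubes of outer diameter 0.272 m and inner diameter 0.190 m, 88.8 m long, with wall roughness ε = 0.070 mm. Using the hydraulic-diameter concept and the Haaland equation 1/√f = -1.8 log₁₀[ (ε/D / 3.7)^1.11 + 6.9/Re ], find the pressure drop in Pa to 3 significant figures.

Hydraulic diameter D_h = 4A/P = D_o - D_i = 0.272 - 0.19 = 0.082 m.
Re = ρVD_h/μ = 0.626·9.94·0.082/1.28e-05 = 3.986e+04.
ε/D_h = 7e-05/0.082 = 0.000854; Haaland gives 1/√f = -1.8 log₁₀[9.18e-05+0.000173] = 6.438, so f = 0.02412.
ΔP = f(L/D_h)(ρV²/2) = 0.02412·88.8/0.082·30.93 = 807.9 Pa.

ΔP ≈ 808 Pa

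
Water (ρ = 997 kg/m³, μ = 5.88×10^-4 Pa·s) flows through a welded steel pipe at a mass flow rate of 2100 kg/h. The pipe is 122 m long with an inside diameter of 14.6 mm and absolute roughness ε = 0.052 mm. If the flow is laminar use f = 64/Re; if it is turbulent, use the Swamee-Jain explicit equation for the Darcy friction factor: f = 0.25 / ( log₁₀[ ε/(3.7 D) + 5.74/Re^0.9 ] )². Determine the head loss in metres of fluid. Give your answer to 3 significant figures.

h_f ≈ 151 m

ṁ = 2100 kg/h = 2100/3600 = 0.5833 kg/s.
A = πD²/4 = π(0.0146)²/4 = 0.0001674 m²; mean velocity V = ṁ/(ρA) = 0.5833/(997 · 0.0001674) = 3.495 m/s.
Reynolds number Re = ρVD/μ = 997 · 3.495 · 0.0146 / 0.000588 = 8.652e+04.
Re > 4000 → turbulent. Relative roughness ε/D = 5.2e-05/0.0146 = 0.00356. Swamee-Jain: f = 0.25/(log₁₀[0.00356/3.7 + 5.74/8.652e+04^0.9])² = 0.25/(log₁₀[0.000963 + 0.000207])² = 0.25/(-2.932)² = 0.02908.
Darcy-Weisbach: ΔP = f(L/D)(ρV²/2) = 0.02908·(122/0.0146)·(997·3.495²/2) = 0.02908·8356·6089 = 1.48e+06 Pa.
Head loss h_f = ΔP/(ρg) = 1.48e+06/(997·9.81) = 151 m.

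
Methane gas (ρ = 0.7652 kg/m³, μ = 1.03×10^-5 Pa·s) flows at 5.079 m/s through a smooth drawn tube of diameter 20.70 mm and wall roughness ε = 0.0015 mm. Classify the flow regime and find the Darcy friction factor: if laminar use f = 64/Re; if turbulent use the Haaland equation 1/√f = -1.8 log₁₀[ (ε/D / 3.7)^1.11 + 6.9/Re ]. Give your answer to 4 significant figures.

f ≈ 0.03316

Re = ρVD/μ = 0.7652·5.079·0.0207/1.03e-05 = 7811.
Re > 4000 → turbulent. ε/D = 1.5e-06/0.0207 = 7.25e-05; Haaland: 1/√f = -1.8 log₁₀[5.94e-06 + 0.000883] = 5.492, so f = 0.03316.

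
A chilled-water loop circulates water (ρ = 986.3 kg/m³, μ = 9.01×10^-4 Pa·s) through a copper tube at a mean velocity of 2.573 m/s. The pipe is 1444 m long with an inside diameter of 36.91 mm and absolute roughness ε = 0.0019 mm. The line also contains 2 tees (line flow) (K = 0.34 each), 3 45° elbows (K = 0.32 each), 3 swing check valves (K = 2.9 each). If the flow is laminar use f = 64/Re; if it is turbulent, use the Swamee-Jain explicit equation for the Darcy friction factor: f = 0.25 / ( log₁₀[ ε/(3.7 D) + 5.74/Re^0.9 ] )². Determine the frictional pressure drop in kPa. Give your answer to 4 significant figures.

Reynolds number Re = ρVD/μ = 986.3 · 2.573 · 0.03691 / 0.000901 = 1.04e+05.
Re > 4000 → turbulent. Relative roughness ε/D = 1.9e-06/0.03691 = 5.15e-05. Swamee-Jain: f = 0.25/(log₁₀[5.15e-05/3.7 + 5.74/1.04e+05^0.9])² = 0.25/(log₁₀[1.39e-05 + 0.000175])² = 0.25/(-3.723)² = 0.01804.
Total minor-loss coefficient ΣK = 2·0.34 + 3·0.32 + 3·2.9 = 10.3.
ΔP = [f·L/D + ΣK]·(ρV²/2) = [0.01804·1444/0.03691 + 10.3]·(986.3·2.573²/2) = [705.6 + 10.3]·3265 = 2.337e+06 Pa.
ΔP = 2.337e+06 Pa = 2337 kPa.

ΔP ≈ 2337 kPa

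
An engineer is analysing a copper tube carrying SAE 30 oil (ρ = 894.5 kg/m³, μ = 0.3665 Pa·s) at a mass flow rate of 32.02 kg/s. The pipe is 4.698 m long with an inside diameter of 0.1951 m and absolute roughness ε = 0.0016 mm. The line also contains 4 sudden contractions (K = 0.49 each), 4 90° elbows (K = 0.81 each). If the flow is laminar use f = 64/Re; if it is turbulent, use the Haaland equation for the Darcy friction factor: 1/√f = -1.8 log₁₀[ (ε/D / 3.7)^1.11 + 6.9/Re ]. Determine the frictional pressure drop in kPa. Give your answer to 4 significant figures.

A = πD²/4 = π(0.1951)²/4 = 0.0299 m²; mean velocity V = ṁ/(ρA) = 32.02/(894.5 · 0.0299) = 1.197 m/s.
Reynolds number Re = ρVD/μ = 894.5 · 1.197 · 0.1951 / 0.366 = 570.2.
Re < 2300 → laminar flow, so f = 64/Re = 64/570.2 = 0.1122 (the turbulent correlation is not needed).
Total minor-loss coefficient ΣK = 4·0.49 + 4·0.81 = 5.2.
ΔP = [f·L/D + ΣK]·(ρV²/2) = [0.1122·4.698/0.1951 + 5.2]·(894.5·1.197²/2) = [2.703 + 5.2]·641.2 = 5068 Pa.
ΔP = 5068 Pa = 5.068 kPa.

ΔP ≈ 5.068 kPa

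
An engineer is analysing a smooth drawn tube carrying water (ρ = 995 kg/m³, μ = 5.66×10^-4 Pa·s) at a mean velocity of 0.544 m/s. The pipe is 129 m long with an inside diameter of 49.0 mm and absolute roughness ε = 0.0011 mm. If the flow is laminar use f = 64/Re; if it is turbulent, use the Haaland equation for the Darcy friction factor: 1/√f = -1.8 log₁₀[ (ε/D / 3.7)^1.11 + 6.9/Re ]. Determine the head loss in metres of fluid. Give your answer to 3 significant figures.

h_f ≈ 0.837 m

Reynolds number Re = ρVD/μ = 995 · 0.544 · 0.049 / 0.000566 = 4.686e+04.
Re > 4000 → turbulent. Relative roughness ε/D = 1.1e-06/0.049 = 2.24e-05. Haaland: 1/√f = -1.8 log₁₀[(2.24e-05/3.7)^1.11 + 6.9/4.686e+04] = -1.8 log₁₀[1.62e-06 + 0.000147] = 6.889, so f = 0.02107.
Darcy-Weisbach: ΔP = f(L/D)(ρV²/2) = 0.02107·(129/0.049)·(995·0.544²/2) = 0.02107·2633·147.2 = 8167 Pa.
Head loss h_f = ΔP/(ρg) = 8167/(995·9.81) = 0.837 m.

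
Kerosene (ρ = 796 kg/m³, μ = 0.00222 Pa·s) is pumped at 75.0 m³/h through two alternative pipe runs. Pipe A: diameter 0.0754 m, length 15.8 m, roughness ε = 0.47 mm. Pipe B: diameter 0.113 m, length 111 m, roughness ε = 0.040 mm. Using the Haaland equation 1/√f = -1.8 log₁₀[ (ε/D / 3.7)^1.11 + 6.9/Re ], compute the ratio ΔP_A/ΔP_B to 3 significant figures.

Pipe A: V = Q/A = 0.02083/0.004465 = 4.666 m/s; Re = 1.261e+05; ε/D = 0.00623; Haaland → f = 0.03316; ΔP_A = f(L/D)(ρV²/2) = 6.02e+04 Pa.
Pipe B: V = Q/A = 0.02083/0.01003 = 2.077 m/s; Re = 8.417e+04; ε/D = 0.000354; Haaland → f = 0.01995; ΔP_B = f(L/D)(ρV²/2) = 3.365e+04 Pa.
ΔP_A/ΔP_B = 6.02e+04/3.365e+04 = 1.79.

ΔP_A/ΔP_B ≈ 1.79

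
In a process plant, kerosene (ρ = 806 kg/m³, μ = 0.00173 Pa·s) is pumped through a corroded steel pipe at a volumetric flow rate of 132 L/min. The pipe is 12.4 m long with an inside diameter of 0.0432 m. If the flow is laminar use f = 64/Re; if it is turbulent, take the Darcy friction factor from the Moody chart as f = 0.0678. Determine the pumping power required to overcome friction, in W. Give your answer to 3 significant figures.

Q = 132 L/min = 132/60000 = 0.0022 m³/s.
Cross-sectional area A = πD²/4 = π(0.0432)²/4 = 0.001466 m²; mean velocity V = Q/A = 0.0022/0.001466 = 1.501 m/s.
Reynolds number Re = ρVD/μ = 806 · 1.501 · 0.0432 / 0.00173 = 3.021e+04.
Re > 4000 → turbulent; use the Moody-chart value f = 0.0678.
Darcy-Weisbach: ΔP = f(L/D)(ρV²/2) = 0.0678·(12.4/0.0432)·(806·1.501²/2) = 0.0678·287·907.9 = 1.767e+04 Pa.
Pumping power P = QΔP = 0.0022·1.767e+04 = 38.87 W = 38.9 W.

P ≈ 38.9 W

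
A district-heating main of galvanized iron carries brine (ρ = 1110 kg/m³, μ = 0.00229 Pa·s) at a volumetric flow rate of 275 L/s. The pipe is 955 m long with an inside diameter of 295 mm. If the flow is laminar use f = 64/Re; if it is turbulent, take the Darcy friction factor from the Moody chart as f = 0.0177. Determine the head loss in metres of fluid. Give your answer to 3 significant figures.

h_f ≈ 47.3 m

Q = 275 L/s = 275/1000 = 0.275 m³/s.
Cross-sectional area A = πD²/4 = π(0.295)²/4 = 0.06835 m²; mean velocity V = Q/A = 0.275/0.06835 = 4.023 m/s.
Reynolds number Re = ρVD/μ = 1110 · 4.023 · 0.295 / 0.00229 = 5.753e+05.
Re > 4000 → turbulent; use the Moody-chart value f = 0.0177.
Darcy-Weisbach: ΔP = f(L/D)(ρV²/2) = 0.0177·(955/0.295)·(1110·4.023²/2) = 0.0177·3237·8984 = 5.148e+05 Pa.
Head loss h_f = ΔP/(ρg) = 5.148e+05/(1110·9.81) = 47.3 m.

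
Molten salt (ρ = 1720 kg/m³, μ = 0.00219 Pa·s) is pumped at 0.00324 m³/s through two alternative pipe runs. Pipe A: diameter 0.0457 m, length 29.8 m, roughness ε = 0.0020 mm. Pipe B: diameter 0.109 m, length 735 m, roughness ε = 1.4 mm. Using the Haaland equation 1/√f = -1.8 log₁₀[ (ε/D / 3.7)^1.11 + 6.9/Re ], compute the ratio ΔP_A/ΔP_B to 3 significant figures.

ΔP_A/ΔP_B ≈ 1.41

Pipe A: V = Q/A = 0.00324/0.00164 = 1.975 m/s; Re = 7.09e+04; ε/D = 4.38e-05; Haaland → f = 0.01932; ΔP_A = f(L/D)(ρV²/2) = 4.227e+04 Pa.
Pipe B: V = Q/A = 0.00324/0.009331 = 0.3472 m/s; Re = 2.972e+04; ε/D = 0.0128; Haaland → f = 0.043; ΔP_B = f(L/D)(ρV²/2) = 3.007e+04 Pa.
ΔP_A/ΔP_B = 4.227e+04/3.007e+04 = 1.41.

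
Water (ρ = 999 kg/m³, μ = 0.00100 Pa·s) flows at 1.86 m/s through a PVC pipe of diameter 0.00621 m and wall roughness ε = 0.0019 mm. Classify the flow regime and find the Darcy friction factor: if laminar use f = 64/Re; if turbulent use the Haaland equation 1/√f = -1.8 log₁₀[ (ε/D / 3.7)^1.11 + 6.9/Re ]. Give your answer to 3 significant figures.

f ≈ 0.0301

Re = ρVD/μ = 999·1.86·0.00621/0.001 = 1.154e+04.
Re > 4000 → turbulent. ε/D = 1.9e-06/0.00621 = 0.000306; Haaland: 1/√f = -1.8 log₁₀[2.94e-05 + 0.000598] = 5.764, so f = 0.03009.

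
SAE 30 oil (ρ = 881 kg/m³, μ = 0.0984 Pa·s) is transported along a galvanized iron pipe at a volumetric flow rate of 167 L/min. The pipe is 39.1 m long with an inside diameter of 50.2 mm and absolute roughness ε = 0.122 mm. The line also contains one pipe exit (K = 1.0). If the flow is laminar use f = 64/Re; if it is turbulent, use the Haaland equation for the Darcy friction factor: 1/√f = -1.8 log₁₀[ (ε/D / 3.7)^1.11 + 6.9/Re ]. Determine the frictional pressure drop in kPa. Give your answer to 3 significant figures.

ΔP ≈ 69.6 kPa

Q = 167 L/min = 167/60000 = 0.002783 m³/s.
Cross-sectional area A = πD²/4 = π(0.0502)²/4 = 0.001979 m²; mean velocity V = Q/A = 0.002783/0.001979 = 1.406 m/s.
Reynolds number Re = ρVD/μ = 881 · 1.406 · 0.0502 / 0.0984 = 632.1.
Re < 2300 → laminar flow, so f = 64/Re = 64/632.1 = 0.1013 (the turbulent correlation is not needed).
Total minor-loss coefficient ΣK = 1·1 = 1.
ΔP = [f·L/D + ΣK]·(ρV²/2) = [0.1013·39.1/0.0502 + 1]·(881·1.406²/2) = [78.87 + 1]·871.1 = 6.958e+04 Pa.
ΔP = 6.958e+04 Pa = 69.6 kPa.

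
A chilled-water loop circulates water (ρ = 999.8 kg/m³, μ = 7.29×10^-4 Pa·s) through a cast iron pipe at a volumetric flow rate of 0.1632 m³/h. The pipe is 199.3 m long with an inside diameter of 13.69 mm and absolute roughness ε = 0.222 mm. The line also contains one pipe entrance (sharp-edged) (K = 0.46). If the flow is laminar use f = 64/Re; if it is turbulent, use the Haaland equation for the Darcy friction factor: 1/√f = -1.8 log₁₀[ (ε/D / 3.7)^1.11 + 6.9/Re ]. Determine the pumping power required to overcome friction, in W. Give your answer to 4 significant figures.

P ≈ 1.619 W

Q = 0.1632 m³/h = 0.1632/3600 = 4.533e-05 m³/s.
Cross-sectional area A = πD²/4 = π(0.01369)²/4 = 0.0001472 m²; mean velocity V = Q/A = 4.533e-05/0.0001472 = 0.308 m/s.
Reynolds number Re = ρVD/μ = 999.8 · 0.308 · 0.01369 / 0.000729 = 5782.
Re > 4000 → turbulent. Relative roughness ε/D = 0.000222/0.01369 = 0.0162. Haaland: 1/√f = -1.8 log₁₀[(0.0162/3.7)^1.11 + 6.9/5782] = -1.8 log₁₀[0.00241 + 0.00119] = 4.398, so f = 0.05171.
Total minor-loss coefficient ΣK = 1·0.46 = 0.46.
ΔP = [f·L/D + ΣK]·(ρV²/2) = [0.05171·199.3/0.01369 + 0.46]·(999.8·0.308²/2) = [752.8 + 0.46]·47.42 = 3.572e+04 Pa.
Pumping power P = QΔP = 4.533e-05·3.572e+04 = 1.6192 W = 1.619 W.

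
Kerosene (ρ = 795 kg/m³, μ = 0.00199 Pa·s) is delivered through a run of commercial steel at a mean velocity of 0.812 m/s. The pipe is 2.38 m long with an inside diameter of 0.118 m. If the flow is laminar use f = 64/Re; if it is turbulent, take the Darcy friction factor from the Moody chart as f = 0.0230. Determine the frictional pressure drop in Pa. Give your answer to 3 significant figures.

ΔP ≈ 122 Pa

Reynolds number Re = ρVD/μ = 795 · 0.812 · 0.118 / 0.00199 = 3.828e+04.
Re > 4000 → turbulent; use the Moody-chart value f = 0.0230.
Darcy-Weisbach: ΔP = f(L/D)(ρV²/2) = 0.023·(2.38/0.118)·(795·0.812²/2) = 0.023·20.17·262.1 = 121.6 Pa.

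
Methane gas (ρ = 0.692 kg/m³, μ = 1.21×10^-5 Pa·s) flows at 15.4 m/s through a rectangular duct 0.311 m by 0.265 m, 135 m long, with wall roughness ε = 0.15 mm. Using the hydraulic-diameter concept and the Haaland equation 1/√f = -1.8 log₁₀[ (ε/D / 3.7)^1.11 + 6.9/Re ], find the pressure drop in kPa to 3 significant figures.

ΔP ≈ 0.713 kPa

Hydraulic diameter D_h = 4A/P = 4·(0.311·0.265)/(2·(0.311+0.265)) = 0.3297/1.152 = 0.2862 m.
Re = ρVD_h/μ = 0.692·15.4·0.2862/1.21e-05 = 2.52e+05.
ε/D_h = 0.00015/0.2862 = 0.000524; Haaland gives 1/√f = -1.8 log₁₀[5.34e-05+2.74e-05] = 7.366, so f = 0.01843.
ΔP = f(L/D_h)(ρV²/2) = 0.01843·135/0.2862·82.06 = 713.4 Pa.
ΔP = 0.713 kPa.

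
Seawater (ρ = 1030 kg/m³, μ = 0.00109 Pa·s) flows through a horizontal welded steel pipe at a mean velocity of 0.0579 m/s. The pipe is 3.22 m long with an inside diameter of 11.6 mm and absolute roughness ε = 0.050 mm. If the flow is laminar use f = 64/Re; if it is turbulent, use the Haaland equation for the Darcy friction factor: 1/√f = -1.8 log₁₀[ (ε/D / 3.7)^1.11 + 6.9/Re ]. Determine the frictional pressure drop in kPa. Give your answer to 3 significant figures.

ΔP ≈ 0.0483 kPa

Reynolds number Re = ρVD/μ = 1030 · 0.0579 · 0.0116 / 0.00109 = 634.7.
Re < 2300 → laminar flow, so f = 64/Re = 64/634.7 = 0.1008 (the turbulent correlation is not needed).
Darcy-Weisbach: ΔP = f(L/D)(ρV²/2) = 0.1008·(3.22/0.0116)·(1030·0.0579²/2) = 0.1008·277.6·1.726 = 48.33 Pa.
ΔP = 48.33 Pa = 0.0483 kPa.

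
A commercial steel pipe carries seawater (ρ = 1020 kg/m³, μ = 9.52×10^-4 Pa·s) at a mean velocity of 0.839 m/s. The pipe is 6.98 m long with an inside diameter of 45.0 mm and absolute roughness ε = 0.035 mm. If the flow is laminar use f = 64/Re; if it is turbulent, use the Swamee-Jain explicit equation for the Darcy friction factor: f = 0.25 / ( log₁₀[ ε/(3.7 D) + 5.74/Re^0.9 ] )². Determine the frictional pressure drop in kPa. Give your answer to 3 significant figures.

ΔP ≈ 1.35 kPa

Reynolds number Re = ρVD/μ = 1020 · 0.839 · 0.045 / 0.000952 = 4.045e+04.
Re > 4000 → turbulent. Relative roughness ε/D = 3.5e-05/0.045 = 0.000778. Swamee-Jain: f = 0.25/(log₁₀[0.000778/3.7 + 5.74/4.045e+04^0.9])² = 0.25/(log₁₀[0.00021 + 0.00041])² = 0.25/(-3.208)² = 0.0243.
Darcy-Weisbach: ΔP = f(L/D)(ρV²/2) = 0.0243·(6.98/0.045)·(1020·0.839²/2) = 0.0243·155.1·359 = 1353 Pa.
ΔP = 1353 Pa = 1.35 kPa.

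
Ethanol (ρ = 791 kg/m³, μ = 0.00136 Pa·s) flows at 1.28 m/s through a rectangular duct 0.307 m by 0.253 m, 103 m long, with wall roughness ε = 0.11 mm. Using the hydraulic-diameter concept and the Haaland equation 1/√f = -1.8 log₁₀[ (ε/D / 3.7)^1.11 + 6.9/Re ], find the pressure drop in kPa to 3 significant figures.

Hydraulic diameter D_h = 4A/P = 4·(0.307·0.253)/(2·(0.307+0.253)) = 0.3107/1.12 = 0.2774 m.
Re = ρVD_h/μ = 791·1.28·0.2774/0.00136 = 2.065e+05.
ε/D_h = 0.00011/0.2774 = 0.000397; Haaland gives 1/√f = -1.8 log₁₀[3.92e-05+3.34e-05] = 7.45, so f = 0.01802.
ΔP = f(L/D_h)(ρV²/2) = 0.01802·103/0.2774·648 = 4335 Pa.
ΔP = 4.33 kPa.

ΔP ≈ 4.33 kPa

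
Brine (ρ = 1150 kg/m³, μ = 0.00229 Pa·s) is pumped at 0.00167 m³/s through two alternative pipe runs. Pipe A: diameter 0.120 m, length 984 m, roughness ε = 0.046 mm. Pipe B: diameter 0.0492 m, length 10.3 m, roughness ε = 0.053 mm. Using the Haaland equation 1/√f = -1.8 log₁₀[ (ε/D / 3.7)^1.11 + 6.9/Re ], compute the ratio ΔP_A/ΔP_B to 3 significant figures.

ΔP_A/ΔP_B ≈ 1.31

Pipe A: V = Q/A = 0.00167/0.01131 = 0.1477 m/s; Re = 8898; ε/D = 0.000383; Haaland → f = 0.03233; ΔP_A = f(L/D)(ρV²/2) = 3324 Pa.
Pipe B: V = Q/A = 0.00167/0.001901 = 0.8784 m/s; Re = 2.17e+04; ε/D = 0.00108; Haaland → f = 0.02734; ΔP_B = f(L/D)(ρV²/2) = 2540 Pa.
ΔP_A/ΔP_B = 3324/2540 = 1.31.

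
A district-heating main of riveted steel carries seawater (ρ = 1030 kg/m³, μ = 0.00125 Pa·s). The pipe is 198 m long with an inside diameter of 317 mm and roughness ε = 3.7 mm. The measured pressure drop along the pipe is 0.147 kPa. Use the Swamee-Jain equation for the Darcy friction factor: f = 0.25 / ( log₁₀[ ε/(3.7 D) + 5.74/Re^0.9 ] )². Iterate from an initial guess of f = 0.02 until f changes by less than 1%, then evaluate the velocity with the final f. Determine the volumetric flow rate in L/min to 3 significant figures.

Rearranging Darcy-Weisbach: V = √(2·ΔP·D/(f·L·ρ)). With ε/D = 0.0037/0.317 = 0.0117, iterate starting from f = 0.02:
  f = 0.02 → V = √(2·147·0.317/(0.02·198·1030)) = 0.1512 m/s; Re = ρVD/μ = 3.948e+04; f → 0.04175
  f = 0.04175 → V = 0.1046 m/s; Re = 2.733e+04; f → 0.04243
  f = 0.04243 → V = 0.1038 m/s; Re = 2.711e+04; f → 0.04245
Converged (Δf/f < 1%). With the final f = 0.04245: V = √(2·147·0.317/(0.04245·198·1030)) = 0.1038 m/s.
Q = V·A = 0.1038·(π/4·0.317²) = 0.008189 m³/s = 491 L/min.

Q ≈ 491 L/min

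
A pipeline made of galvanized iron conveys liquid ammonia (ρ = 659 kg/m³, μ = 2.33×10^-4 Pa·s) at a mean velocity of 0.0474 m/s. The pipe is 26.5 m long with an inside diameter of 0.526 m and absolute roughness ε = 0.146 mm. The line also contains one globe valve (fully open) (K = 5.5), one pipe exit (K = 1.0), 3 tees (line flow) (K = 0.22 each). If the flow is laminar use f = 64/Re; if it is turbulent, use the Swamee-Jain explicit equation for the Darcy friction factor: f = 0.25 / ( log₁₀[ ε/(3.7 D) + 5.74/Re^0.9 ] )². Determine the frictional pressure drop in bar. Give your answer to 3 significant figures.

ΔP ≈ 6.07×10^-5 bar

Reynolds number Re = ρVD/μ = 659 · 0.0474 · 0.526 / 0.000233 = 7.052e+04.
Re > 4000 → turbulent. Relative roughness ε/D = 0.000146/0.526 = 0.000278. Swamee-Jain: f = 0.25/(log₁₀[0.000278/3.7 + 5.74/7.052e+04^0.9])² = 0.25/(log₁₀[7.5e-05 + 0.000249])² = 0.25/(-3.49)² = 0.02053.
Total minor-loss coefficient ΣK = 1·5.5 + 1·1 + 3·0.22 = 7.16.
ΔP = [f·L/D + ΣK]·(ρV²/2) = [0.02053·26.5/0.526 + 7.16]·(659·0.0474²/2) = [1.034 + 7.16]·0.7403 = 6.066 Pa.
ΔP = 6.066 Pa = 6.07×10^-5 bar.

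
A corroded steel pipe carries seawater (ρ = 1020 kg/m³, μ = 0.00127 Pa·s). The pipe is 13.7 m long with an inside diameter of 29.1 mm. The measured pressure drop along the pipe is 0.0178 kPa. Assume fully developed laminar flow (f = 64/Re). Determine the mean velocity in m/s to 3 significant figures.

For laminar flow, f = 64/Re with Re = ρVD/μ, so Darcy-Weisbach reduces to ΔP = 32μLV/D². Solving for V: V = ΔP·D²/(32μL) = 17.8·(0.0291)²/(32·0.00127·13.7) = 0.02707 m/s.
Check: Re = ρVD/μ = 1020·0.02707·0.0291/0.00127 = 632.7 < 2300, so the laminar assumption holds.

V ≈ 0.0271 m/s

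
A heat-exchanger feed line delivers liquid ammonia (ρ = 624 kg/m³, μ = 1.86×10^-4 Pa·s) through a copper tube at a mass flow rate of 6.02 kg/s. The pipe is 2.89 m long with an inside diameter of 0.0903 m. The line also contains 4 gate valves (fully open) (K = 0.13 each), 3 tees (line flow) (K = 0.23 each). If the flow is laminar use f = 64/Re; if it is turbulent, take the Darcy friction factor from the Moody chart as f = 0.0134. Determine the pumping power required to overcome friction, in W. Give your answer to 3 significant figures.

P ≈ 11.2 W

A = πD²/4 = π(0.0903)²/4 = 0.006404 m²; mean velocity V = ṁ/(ρA) = 6.02/(624 · 0.006404) = 1.506 m/s.
Reynolds number Re = ρVD/μ = 624 · 1.506 · 0.0903 / 0.000186 = 4.564e+05.
Re > 4000 → turbulent; use the Moody-chart value f = 0.0134.
Total minor-loss coefficient ΣK = 4·0.13 + 3·0.23 = 1.21.
ΔP = [f·L/D + ΣK]·(ρV²/2) = [0.0134·2.89/0.0903 + 1.21]·(624·1.506²/2) = [0.4289 + 1.21]·708 = 1160 Pa.
Q = ṁ/ρ = 6.02/624 = 0.009647 m³/s.
Pumping power P = QΔP = 0.009647·1160 = 11.19 W = 11.2 W.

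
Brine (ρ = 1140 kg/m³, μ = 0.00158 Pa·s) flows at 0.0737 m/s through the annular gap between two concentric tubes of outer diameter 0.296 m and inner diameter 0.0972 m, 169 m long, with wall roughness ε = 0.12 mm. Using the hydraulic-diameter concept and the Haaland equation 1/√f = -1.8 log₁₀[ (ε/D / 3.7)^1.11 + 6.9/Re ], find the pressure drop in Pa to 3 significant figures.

Hydraulic diameter D_h = 4A/P = D_o - D_i = 0.296 - 0.0972 = 0.1988 m.
Re = ρVD_h/μ = 1140·0.0737·0.1988/0.00158 = 1.057e+04.
ε/D_h = 0.00012/0.1988 = 0.000604; Haaland gives 1/√f = -1.8 log₁₀[6.25e-05+0.000653] = 5.662, so f = 0.03119.
ΔP = f(L/D_h)(ρV²/2) = 0.03119·169/0.1988·3.096 = 82.1 Pa.

ΔP ≈ 82.1 Pa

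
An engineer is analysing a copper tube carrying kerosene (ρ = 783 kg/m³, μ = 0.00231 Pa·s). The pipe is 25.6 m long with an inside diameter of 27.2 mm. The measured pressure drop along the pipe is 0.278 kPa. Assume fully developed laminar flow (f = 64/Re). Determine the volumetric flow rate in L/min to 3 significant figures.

Q ≈ 3.79 L/min

For laminar flow, f = 64/Re with Re = ρVD/μ, so Darcy-Weisbach reduces to ΔP = 32μLV/D². Solving for V: V = ΔP·D²/(32μL) = 278·(0.0272)²/(32·0.00231·25.6) = 0.1087 m/s.
Check: Re = ρVD/μ = 783·0.1087·0.0272/0.00231 = 1002 < 2300, so the laminar assumption holds.
Q = V·A = 0.1087·(π/4·0.0272²) = 6.316e-05 m³/s = 3.79 L/min.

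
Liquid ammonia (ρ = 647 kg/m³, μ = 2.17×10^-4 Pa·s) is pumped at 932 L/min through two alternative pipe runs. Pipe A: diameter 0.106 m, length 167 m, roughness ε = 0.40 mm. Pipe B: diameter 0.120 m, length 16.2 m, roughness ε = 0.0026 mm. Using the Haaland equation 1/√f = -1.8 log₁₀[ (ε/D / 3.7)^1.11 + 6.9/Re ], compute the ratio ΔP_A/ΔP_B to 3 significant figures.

Pipe A: V = Q/A = 0.01553/0.008825 = 1.76 m/s; Re = 5.563e+05; ε/D = 0.00377; Haaland → f = 0.02818; ΔP_A = f(L/D)(ρV²/2) = 4.45e+04 Pa.
Pipe B: V = Q/A = 0.01553/0.01131 = 1.373 m/s; Re = 4.914e+05; ε/D = 2.17e-05; Haaland → f = 0.01336; ΔP_B = f(L/D)(ρV²/2) = 1100 Pa.
ΔP_A/ΔP_B = 4.45e+04/1100 = 40.4.

ΔP_A/ΔP_B ≈ 40.4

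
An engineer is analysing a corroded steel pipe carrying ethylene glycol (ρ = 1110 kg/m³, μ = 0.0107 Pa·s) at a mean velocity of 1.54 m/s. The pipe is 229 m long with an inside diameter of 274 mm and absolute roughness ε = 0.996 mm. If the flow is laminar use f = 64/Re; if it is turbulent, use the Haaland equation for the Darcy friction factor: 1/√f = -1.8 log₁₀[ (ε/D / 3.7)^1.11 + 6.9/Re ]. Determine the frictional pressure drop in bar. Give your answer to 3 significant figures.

Reynolds number Re = ρVD/μ = 1110 · 1.54 · 0.274 / 0.0107 = 4.377e+04.
Re > 4000 → turbulent. Relative roughness ε/D = 0.000996/0.274 = 0.00364. Haaland: 1/√f = -1.8 log₁₀[(0.00364/3.7)^1.11 + 6.9/4.377e+04] = -1.8 log₁₀[0.000459 + 0.000158] = 5.778, so f = 0.02995.
Darcy-Weisbach: ΔP = f(L/D)(ρV²/2) = 0.02995·(229/0.274)·(1110·1.54²/2) = 0.02995·835.8·1316 = 3.295e+04 Pa.
ΔP = 3.295e+04 Pa = 0.329 bar.

ΔP ≈ 0.329 bar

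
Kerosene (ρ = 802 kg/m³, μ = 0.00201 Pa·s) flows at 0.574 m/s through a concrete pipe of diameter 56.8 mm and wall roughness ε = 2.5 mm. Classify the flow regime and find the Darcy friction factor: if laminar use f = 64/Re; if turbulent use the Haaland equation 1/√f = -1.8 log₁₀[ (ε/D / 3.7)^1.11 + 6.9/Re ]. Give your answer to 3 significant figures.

f ≈ 0.0696

Re = ρVD/μ = 802·0.574·0.0568/0.00201 = 1.301e+04.
Re > 4000 → turbulent. ε/D = 0.0025/0.0568 = 0.044; Haaland: 1/√f = -1.8 log₁₀[0.00731 + 0.00053] = 3.791, so f = 0.0696.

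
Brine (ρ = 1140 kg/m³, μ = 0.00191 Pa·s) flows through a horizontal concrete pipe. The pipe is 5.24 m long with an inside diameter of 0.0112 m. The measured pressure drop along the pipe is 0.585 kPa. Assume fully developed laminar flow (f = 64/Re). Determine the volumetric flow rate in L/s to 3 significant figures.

Q ≈ 0.0226 L/s

For laminar flow, f = 64/Re with Re = ρVD/μ, so Darcy-Weisbach reduces to ΔP = 32μLV/D². Solving for V: V = ΔP·D²/(32μL) = 585·(0.0112)²/(32·0.00191·5.24) = 0.2291 m/s.
Check: Re = ρVD/μ = 1140·0.2291·0.0112/0.00191 = 1532 < 2300, so the laminar assumption holds.
Q = V·A = 0.2291·(π/4·0.0112²) = 2.257e-05 m³/s = 0.0226 L/s.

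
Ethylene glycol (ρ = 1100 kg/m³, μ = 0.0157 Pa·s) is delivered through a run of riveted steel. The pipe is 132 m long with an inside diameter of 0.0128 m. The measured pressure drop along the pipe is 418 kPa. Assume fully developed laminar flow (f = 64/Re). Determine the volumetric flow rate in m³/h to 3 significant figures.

Q ≈ 0.478 m³/h

For laminar flow, f = 64/Re with Re = ρVD/μ, so Darcy-Weisbach reduces to ΔP = 32μLV/D². Solving for V: V = ΔP·D²/(32μL) = 4.18e+05·(0.0128)²/(32·0.0157·132) = 1.033 m/s.
Check: Re = ρVD/μ = 1100·1.033·0.0128/0.0157 = 926.1 < 2300, so the laminar assumption holds.
Q = V·A = 1.033·(π/4·0.0128²) = 0.0001329 m³/s = 0.478 m³/h.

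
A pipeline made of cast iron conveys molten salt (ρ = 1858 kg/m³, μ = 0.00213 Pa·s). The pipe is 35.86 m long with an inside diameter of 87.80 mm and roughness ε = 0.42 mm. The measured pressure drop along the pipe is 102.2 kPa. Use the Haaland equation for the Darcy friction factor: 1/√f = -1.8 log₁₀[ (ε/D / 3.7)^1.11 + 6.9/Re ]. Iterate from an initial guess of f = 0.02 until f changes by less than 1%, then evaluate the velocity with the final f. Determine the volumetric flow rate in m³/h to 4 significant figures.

Rearranging Darcy-Weisbach: V = √(2·ΔP·D/(f·L·ρ)). With ε/D = 0.00042/0.0878 = 0.00478, iterate starting from f = 0.02:
  f = 0.02 → V = √(2·1.022e+05·0.0878/(0.02·35.86·1858)) = 3.67 m/s; Re = ρVD/μ = 2.811e+05; f → 0.03034
  f = 0.03034 → V = 2.979 m/s; Re = 2.282e+05; f → 0.03041
Converged (Δf/f < 1%). With the final f = 0.03041: V = √(2·1.022e+05·0.0878/(0.03041·35.86·1858)) = 2.976 m/s.
Q = V·A = 2.976·(π/4·0.0878²) = 0.01802 m³/s = 64.86 m³/h.

Q ≈ 64.86 m³/h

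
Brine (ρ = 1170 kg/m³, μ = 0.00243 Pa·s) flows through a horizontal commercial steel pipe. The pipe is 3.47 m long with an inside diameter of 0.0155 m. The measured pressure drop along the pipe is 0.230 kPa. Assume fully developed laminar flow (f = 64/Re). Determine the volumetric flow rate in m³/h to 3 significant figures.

For laminar flow, f = 64/Re with Re = ρVD/μ, so Darcy-Weisbach reduces to ΔP = 32μLV/D². Solving for V: V = ΔP·D²/(32μL) = 230·(0.0155)²/(32·0.00243·3.47) = 0.2048 m/s.
Check: Re = ρVD/μ = 1170·0.2048·0.0155/0.00243 = 1528 < 2300, so the laminar assumption holds.
Q = V·A = 0.2048·(π/4·0.0155²) = 3.864e-05 m³/s = 0.139 m³/h.

Q ≈ 0.139 m³/h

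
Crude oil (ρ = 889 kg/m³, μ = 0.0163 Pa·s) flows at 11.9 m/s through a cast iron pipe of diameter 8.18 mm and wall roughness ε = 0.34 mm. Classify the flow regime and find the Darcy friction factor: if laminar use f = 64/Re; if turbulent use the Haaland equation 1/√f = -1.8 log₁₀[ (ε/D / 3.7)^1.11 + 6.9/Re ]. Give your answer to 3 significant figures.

f ≈ 0.0708

Re = ρVD/μ = 889·11.9·0.00818/0.0163 = 5309.
Re > 4000 → turbulent. ε/D = 0.00034/0.00818 = 0.0416; Haaland: 1/√f = -1.8 log₁₀[0.00686 + 0.0013] = 3.759, so f = 0.07076.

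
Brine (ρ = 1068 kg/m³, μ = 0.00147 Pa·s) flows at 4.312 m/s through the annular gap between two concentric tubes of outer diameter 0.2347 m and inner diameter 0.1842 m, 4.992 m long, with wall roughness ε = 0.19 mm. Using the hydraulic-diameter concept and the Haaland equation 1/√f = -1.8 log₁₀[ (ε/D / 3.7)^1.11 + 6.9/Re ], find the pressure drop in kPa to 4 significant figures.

Hydraulic diameter D_h = 4A/P = D_o - D_i = 0.2347 - 0.1842 = 0.0505 m.
Re = ρVD_h/μ = 1068·4.312·0.0505/0.00147 = 1.582e+05.
ε/D_h = 0.00019/0.0505 = 0.00376; Haaland gives 1/√f = -1.8 log₁₀[0.000476+4.36e-05] = 5.911, so f = 0.02862.
ΔP = f(L/D_h)(ρV²/2) = 0.02862·4.992/0.0505·9929 = 2.809e+04 Pa.
ΔP = 28.09 kPa.

ΔP ≈ 28.09 kPa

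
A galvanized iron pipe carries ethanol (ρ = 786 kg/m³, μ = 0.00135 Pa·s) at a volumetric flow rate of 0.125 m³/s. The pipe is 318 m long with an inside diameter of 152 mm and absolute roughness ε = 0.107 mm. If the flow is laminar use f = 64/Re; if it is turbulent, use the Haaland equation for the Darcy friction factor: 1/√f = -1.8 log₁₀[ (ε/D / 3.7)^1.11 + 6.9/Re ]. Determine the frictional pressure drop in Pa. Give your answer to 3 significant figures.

Cross-sectional area A = πD²/4 = π(0.152)²/4 = 0.01815 m²; mean velocity V = Q/A = 0.125/0.01815 = 6.889 m/s.
Reynolds number Re = ρVD/μ = 786 · 6.889 · 0.152 / 0.00135 = 6.096e+05.
Re > 4000 → turbulent. Relative roughness ε/D = 0.000107/0.152 = 0.000704. Haaland: 1/√f = -1.8 log₁₀[(0.000704/3.7)^1.11 + 6.9/6.096e+05] = -1.8 log₁₀[7.41e-05 + 1.13e-05] = 7.323, so f = 0.01865.
Darcy-Weisbach: ΔP = f(L/D)(ρV²/2) = 0.01865·(318/0.152)·(786·6.889²/2) = 0.01865·2092·1.865e+04 = 7.276e+05 Pa.

ΔP ≈ 728000 Pa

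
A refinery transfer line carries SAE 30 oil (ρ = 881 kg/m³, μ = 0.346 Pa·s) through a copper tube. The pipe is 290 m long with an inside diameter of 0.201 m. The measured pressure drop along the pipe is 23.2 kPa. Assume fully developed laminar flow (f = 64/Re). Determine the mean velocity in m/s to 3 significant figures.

For laminar flow, f = 64/Re with Re = ρVD/μ, so Darcy-Weisbach reduces to ΔP = 32μLV/D². Solving for V: V = ΔP·D²/(32μL) = 2.32e+04·(0.201)²/(32·0.346·290) = 0.2919 m/s.
Check: Re = ρVD/μ = 881·0.2919·0.201/0.346 = 149.4 < 2300, so the laminar assumption holds.

V ≈ 0.292 m/s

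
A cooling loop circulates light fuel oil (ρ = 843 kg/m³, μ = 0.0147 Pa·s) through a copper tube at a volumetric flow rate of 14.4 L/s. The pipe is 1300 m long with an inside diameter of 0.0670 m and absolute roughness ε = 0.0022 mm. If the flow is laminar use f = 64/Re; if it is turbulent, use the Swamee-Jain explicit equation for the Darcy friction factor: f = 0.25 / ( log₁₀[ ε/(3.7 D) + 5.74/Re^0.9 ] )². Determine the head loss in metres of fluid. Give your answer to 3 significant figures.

Q = 14.4 L/s = 14.4/1000 = 0.0144 m³/s.
Cross-sectional area A = πD²/4 = π(0.067)²/4 = 0.003526 m²; mean velocity V = Q/A = 0.0144/0.003526 = 4.084 m/s.
Reynolds number Re = ρVD/μ = 843 · 4.084 · 0.067 / 0.0147 = 1.569e+04.
Re > 4000 → turbulent. Relative roughness ε/D = 2.2e-06/0.067 = 3.28e-05. Swamee-Jain: f = 0.25/(log₁₀[3.28e-05/3.7 + 5.74/1.569e+04^0.9])² = 0.25/(log₁₀[8.87e-06 + 0.000961])² = 0.25/(-3.013)² = 0.02753.
Darcy-Weisbach: ΔP = f(L/D)(ρV²/2) = 0.02753·(1300/0.067)·(843·4.084²/2) = 0.02753·1.94e+04·7031 = 3.757e+06 Pa.
Head loss h_f = ΔP/(ρg) = 3.757e+06/(843·9.81) = 454 m.

h_f ≈ 454 m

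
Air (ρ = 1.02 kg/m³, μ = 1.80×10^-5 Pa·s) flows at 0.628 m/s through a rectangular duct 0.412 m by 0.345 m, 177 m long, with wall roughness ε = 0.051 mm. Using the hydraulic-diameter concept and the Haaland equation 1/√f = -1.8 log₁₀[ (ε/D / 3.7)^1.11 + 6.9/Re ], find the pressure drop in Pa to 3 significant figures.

Hydraulic diameter D_h = 4A/P = 4·(0.412·0.345)/(2·(0.412+0.345)) = 0.5686/1.514 = 0.3755 m.
Re = ρVD_h/μ = 1.02·0.628·0.3755/1.8e-05 = 1.336e+04.
ε/D_h = 5.1e-05/0.3755 = 0.000136; Haaland gives 1/√f = -1.8 log₁₀[1.19e-05+0.000516] = 5.899, so f = 0.02874.
ΔP = f(L/D_h)(ρV²/2) = 0.02874·177/0.3755·0.2011 = 2.724 Pa.

ΔP ≈ 2.72 Pa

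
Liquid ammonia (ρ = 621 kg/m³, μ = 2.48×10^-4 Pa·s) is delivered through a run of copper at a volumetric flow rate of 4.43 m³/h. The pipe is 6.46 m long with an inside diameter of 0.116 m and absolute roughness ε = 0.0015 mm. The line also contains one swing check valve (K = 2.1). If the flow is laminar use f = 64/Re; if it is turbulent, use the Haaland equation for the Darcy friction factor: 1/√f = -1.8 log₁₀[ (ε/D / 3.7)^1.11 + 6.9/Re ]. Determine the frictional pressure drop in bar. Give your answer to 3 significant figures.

Q = 4.43 m³/h = 4.43/3600 = 0.001231 m³/s.
Cross-sectional area A = πD²/4 = π(0.116)²/4 = 0.01057 m²; mean velocity V = Q/A = 0.001231/0.01057 = 0.1164 m/s.
Reynolds number Re = ρVD/μ = 621 · 0.1164 · 0.116 / 0.000248 = 3.382e+04.
Re > 4000 → turbulent. Relative roughness ε/D = 1.5e-06/0.116 = 1.29e-05. Haaland: 1/√f = -1.8 log₁₀[(1.29e-05/3.7)^1.11 + 6.9/3.382e+04] = -1.8 log₁₀[8.77e-07 + 0.000204] = 6.639, so f = 0.02269.
Total minor-loss coefficient ΣK = 1·2.1 = 2.1.
ΔP = [f·L/D + ΣK]·(ρV²/2) = [0.02269·6.46/0.116 + 2.1]·(621·0.1164²/2) = [1.263 + 2.1]·4.21 = 14.16 Pa.
ΔP = 14.16 Pa = 1.42×10^-4 bar.

ΔP ≈ 1.42×10^-4 bar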